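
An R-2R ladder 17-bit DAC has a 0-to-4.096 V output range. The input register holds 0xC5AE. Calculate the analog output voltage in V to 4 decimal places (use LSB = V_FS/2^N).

LSB = 4.096 V / 2^17 = 31.25 µV.
Code 0xC5AE = 50606 decimal.
V_out = 0 + 50606 × 3.125e-05 V = 1.58144 V.

1.5814 V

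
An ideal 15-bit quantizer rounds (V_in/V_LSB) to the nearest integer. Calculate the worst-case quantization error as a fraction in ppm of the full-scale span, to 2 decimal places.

15.26 ppm

Rounding → worst-case error = ½ LSB = V_FS/2^16, so 1e+06/65536 = 15.2588 ppm of full scale.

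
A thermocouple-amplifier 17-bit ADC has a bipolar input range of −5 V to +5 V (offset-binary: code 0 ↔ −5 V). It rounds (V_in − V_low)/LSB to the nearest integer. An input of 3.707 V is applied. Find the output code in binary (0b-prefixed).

code 0b11011110111001100 (decimal 114124)

With 131072 levels over 10 V, one step is 76.29 µV.
(V_in − V_low)/LSB = (3.707 − (−5)) / 7.62939e-05 = 114124.390.
So the output code is 114124.
In binary (0b-prefixed): 0b11011110111001100.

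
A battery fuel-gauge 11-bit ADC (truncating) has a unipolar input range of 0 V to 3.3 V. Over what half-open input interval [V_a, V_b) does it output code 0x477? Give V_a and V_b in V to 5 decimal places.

[1.84175 V, 1.84336 V)

LSB = 3.3/2^11 = 1.611 mV.
Code 0x477 = 1143 decimal.
V_a = V_low + 1143·LSB = 1.84175 V; V_b = V_low + 1144·LSB = 1.84336 V.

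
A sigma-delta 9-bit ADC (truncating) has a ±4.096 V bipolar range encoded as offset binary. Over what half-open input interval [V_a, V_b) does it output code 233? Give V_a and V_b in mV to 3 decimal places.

LSB = 8.192/2^9 = 16.000 mV.
V_a = V_low + 233·LSB = -0.368 V; V_b = V_low + 234·LSB = -0.352 V.

[-368.000 mV, -352.000 mV)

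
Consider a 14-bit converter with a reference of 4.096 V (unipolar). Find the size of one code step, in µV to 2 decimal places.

Full-scale span = 4.096 V.
LSB = 4.096 / 2^14 = 4.096 / 16384 = 0.00025 V = 250.00 µV.

250.00 µV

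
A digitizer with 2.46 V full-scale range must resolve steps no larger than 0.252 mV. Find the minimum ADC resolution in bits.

Number of steps required ≥ 2.46 V / 0.252 mV = 9761.90.
Need 2^N ≥ 9761.90; 2^13 = 8192, 2^14 = 16384.
Minimum N = 14.

14 bits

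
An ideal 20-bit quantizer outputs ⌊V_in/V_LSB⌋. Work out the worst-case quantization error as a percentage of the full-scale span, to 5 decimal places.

0.00010 %

Truncating → worst-case error = 1 LSB = V_FS/2^20, so 100/1048576 = 9.53674e-05 % of full scale.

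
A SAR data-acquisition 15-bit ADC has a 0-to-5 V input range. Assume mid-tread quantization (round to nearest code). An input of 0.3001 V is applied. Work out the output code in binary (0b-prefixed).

code 0b11110101111 (decimal 1967)

With 32768 levels over 5 V, one step is 152.59 µV.
Input sits at 1966.735 steps above V_low.
round(1966.735) = 1967.
In binary (0b-prefixed): 0b11110101111.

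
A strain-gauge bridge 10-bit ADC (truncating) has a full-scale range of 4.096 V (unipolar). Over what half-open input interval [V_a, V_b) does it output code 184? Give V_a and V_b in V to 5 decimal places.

[0.73600 V, 0.74000 V)

LSB = 4.096/2^10 = 4.000 mV.
V_a = V_low + 184·LSB = 0.736 V; V_b = V_low + 185·LSB = 0.74 V.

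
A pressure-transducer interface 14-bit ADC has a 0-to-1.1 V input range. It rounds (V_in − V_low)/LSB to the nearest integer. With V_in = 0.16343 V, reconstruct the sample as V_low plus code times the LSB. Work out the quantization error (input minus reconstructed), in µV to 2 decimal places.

14.47 µV

Step size: 1.1 V ÷ 2^14 = 67.14 µV.
Scaled input = 2434.2156 LSBs, so code = 2434.
Reconstructed: 0.16341553 V.
V_in − V_rec = 1.44727e-05 V = 14.47 µV.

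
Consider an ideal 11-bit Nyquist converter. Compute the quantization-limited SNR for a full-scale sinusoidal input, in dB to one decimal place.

68.0 dB

SNR ≈ 6.02·N + 1.76 dB = 6.02·11 + 1.76 = 67.98 dB.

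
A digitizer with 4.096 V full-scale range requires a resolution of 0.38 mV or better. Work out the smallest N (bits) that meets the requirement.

14 bits

Number of steps required ≥ 4.096 V / 0.38 mV = 10778.95.
Need 2^N ≥ 10778.95; 2^13 = 8192, 2^14 = 16384.
Minimum N = 14.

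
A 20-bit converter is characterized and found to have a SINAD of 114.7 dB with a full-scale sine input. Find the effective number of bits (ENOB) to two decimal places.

18.76 bits

ENOB = (SINAD − 1.76) / 6.02 = (114.7 − 1.76)/6.02 = 18.761.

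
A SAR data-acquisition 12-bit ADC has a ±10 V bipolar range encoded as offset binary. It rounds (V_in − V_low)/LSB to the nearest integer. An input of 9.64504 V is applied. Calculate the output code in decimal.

Full-scale span = 20 V; LSB = 20/2^12 = 4.883 mV.
(9.64504 − (−10)) / 0.00488281 = 4023.304 LSBs.
round(4023.304) = 4023.

code 4023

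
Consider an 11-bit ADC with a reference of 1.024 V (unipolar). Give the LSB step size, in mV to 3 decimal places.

0.500 mV

Full-scale span = 1.024 V.
LSB = 1.024 / 2^11 = 1.024 / 2048 = 0.0005 V = 0.500 mV.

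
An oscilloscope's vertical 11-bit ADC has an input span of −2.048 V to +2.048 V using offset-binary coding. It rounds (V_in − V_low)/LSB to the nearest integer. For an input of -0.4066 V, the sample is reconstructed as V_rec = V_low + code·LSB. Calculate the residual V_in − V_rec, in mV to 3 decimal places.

Step size: 4.096 V ÷ 2^11 = 2.000 mV.
(V_in − V_low)/LSB = (-0.4066 − (−2.048))/0.002 = 820.7000 → code 821 (round).
Reconstructed: -0.406 V.
V_in − V_rec = -0.0006 V = -0.600 mV.

-0.600 mV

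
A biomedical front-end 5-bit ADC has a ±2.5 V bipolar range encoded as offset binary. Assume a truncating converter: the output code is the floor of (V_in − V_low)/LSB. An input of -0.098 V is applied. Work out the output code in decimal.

code 15

Full-scale span = 5 V; LSB = 5/2^5 = 156.250 mV.
(-0.098 − (−2.5)) / 0.15625 = 15.373 LSBs.
So the output code is 15.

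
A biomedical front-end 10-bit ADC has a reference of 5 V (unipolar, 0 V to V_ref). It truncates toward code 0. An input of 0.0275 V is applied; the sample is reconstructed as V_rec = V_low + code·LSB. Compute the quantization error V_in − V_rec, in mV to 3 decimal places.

One LSB is 5 V / 1024 = 4.883 mV.
(V_in − V_low)/LSB = (0.0275 − 0)/0.00488281 = 5.6320 → code 5 (floor).
V_rec = 0 + 5·0.00488281 = 0.024414062 V.
Error = 0.0275 − 0.024414062 = 0.00308594 V = 3.086 mV.

3.086 mV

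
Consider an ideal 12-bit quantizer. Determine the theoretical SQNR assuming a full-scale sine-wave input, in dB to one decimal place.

SNR ≈ 6.02·N + 1.76 dB = 6.02·12 + 1.76 = 74.00 dB.

74.0 dB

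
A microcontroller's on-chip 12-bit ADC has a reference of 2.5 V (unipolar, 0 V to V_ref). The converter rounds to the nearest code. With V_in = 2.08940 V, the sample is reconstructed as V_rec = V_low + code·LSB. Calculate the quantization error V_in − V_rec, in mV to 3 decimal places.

One LSB is 2.5 V / 4096 = 0.610 mV.
Scaled input = 3423.2730 LSBs, so code = 3423.
V_rec = 0 + 3423·0.000610352 = 2.0892334 V.
V_in − V_rec = 0.000166602 V = 0.167 mV.

0.167 mV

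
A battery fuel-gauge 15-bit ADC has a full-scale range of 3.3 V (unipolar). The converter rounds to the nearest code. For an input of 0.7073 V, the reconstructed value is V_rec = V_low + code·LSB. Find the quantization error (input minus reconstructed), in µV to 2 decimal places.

LSB = 3.3/2^15 = 100.71 µV.
(V_in − V_low)/LSB = (0.7073 − 0)/0.000100708 = 7023.2747 → code 7023 (round).
Code 7023 maps back to 0 + 7023×0.000100708 V = 0.70727234 V.
V_in − V_rec = 2.76611e-05 V = 27.66 µV.

27.66 µV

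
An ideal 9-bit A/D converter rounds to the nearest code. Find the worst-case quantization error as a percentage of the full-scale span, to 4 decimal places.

Rounding → worst-case error = ½ LSB = V_FS/2^10, so 100/1024 = 0.0976562 % of full scale.

0.0977 %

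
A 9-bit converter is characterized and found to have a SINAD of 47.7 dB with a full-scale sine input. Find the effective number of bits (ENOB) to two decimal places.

ENOB = (SINAD − 1.76) / 6.02 = (47.7 − 1.76)/6.02 = 7.631.

7.63 bits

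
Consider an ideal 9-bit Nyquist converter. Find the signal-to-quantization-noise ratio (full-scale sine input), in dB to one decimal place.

SNR ≈ 6.02·N + 1.76 dB = 6.02·9 + 1.76 = 55.94 dB.

55.9 dB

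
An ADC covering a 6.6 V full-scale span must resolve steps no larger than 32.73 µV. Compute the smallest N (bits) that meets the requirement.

18 bits

Number of steps required ≥ 6.6 V / 32.73 µV = 201649.86.
Need 2^N ≥ 201649.86; 2^17 = 131072, 2^18 = 262144.
Minimum N = 18.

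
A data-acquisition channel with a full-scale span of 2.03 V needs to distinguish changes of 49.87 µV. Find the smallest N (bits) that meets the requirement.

Number of steps required ≥ 2.03 V / 49.87 µV = 40705.84.
Need 2^N ≥ 40705.84; 2^15 = 32768, 2^16 = 65536.
Minimum N = 16.

16 bits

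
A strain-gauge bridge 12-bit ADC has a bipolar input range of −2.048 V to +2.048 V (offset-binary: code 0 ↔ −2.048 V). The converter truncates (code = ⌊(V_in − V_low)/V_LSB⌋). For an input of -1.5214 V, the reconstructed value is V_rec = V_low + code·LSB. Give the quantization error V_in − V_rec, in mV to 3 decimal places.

One LSB is 4.096 V / 4096 = 1.000 mV.
(V_in − V_low)/LSB = (-1.5214 − (−2.048))/0.001 = 526.6000 → code 526 (floor).
Reconstructed: -1.522 V.
Difference: 0.0006 V → 0.600 mV.

0.600 mV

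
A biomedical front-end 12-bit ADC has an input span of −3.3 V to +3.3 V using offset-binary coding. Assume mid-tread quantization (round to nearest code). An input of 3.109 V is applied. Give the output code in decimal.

code 3977

LSB = 6.6 V / 4096 = 1.611 mV.
(V_in − V_low)/LSB = (3.109 − (−3.3)) / 0.00161133 = 3977.464.
So the output code is 3977.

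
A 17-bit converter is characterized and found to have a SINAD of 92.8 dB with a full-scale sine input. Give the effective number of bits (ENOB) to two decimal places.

15.12 bits

ENOB = (SINAD − 1.76) / 6.02 = (92.8 − 1.76)/6.02 = 15.123.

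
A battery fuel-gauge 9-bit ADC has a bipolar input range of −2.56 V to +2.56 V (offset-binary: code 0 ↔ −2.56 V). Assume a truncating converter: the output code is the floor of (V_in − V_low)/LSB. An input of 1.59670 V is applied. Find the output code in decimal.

code 415

With 512 levels over 5.12 V, one step is 10.000 mV.
(1.59670 − (−2.56)) / 0.01 = 415.670 LSBs.
⌊·⌋(415.670) = 415.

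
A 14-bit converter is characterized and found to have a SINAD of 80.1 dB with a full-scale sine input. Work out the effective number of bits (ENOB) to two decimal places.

ENOB = (SINAD − 1.76) / 6.02 = (80.1 − 1.76)/6.02 = 13.013.

13.01 bits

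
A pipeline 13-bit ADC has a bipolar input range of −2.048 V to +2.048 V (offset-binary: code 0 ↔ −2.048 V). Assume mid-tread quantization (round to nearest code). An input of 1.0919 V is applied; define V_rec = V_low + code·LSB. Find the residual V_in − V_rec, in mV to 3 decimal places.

-0.100 mV

One LSB is 4.096 V / 8192 = 0.500 mV.
(1.0919 − (−2.048))/0.0005 = 6279.8000; round gives code 6280.
Code 6280 maps back to (−2.048) + 6280×0.0005 V = 1.092 V.
V_in − V_rec = -0.0001 V = -0.100 mV.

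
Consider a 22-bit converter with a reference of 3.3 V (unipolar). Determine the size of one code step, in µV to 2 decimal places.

Full-scale span = 3.3 V.
LSB = 3.3 / 2^22 = 3.3 / 4194304 = 7.86781e-07 V = 0.79 µV.

0.79 µV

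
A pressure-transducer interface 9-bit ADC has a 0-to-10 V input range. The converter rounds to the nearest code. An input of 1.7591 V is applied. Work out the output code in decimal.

code 90

With 512 levels over 10 V, one step is 19.531 mV.
Input sits at 90.066 steps above V_low.
Round → code 90.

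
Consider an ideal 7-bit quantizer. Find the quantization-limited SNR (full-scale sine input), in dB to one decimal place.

SNR ≈ 6.02·N + 1.76 dB = 6.02·7 + 1.76 = 43.90 dB.

43.9 dB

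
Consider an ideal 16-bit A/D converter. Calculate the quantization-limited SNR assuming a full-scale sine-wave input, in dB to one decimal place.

98.1 dB

SNR ≈ 6.02·N + 1.76 dB = 6.02·16 + 1.76 = 98.08 dB.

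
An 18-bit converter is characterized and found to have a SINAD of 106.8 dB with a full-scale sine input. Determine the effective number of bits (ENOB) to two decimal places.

17.45 bits

ENOB = (SINAD − 1.76) / 6.02 = (106.8 − 1.76)/6.02 = 17.449.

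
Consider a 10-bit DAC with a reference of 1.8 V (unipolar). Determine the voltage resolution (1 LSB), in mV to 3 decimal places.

Full-scale span = 1.8 V.
LSB = 1.8 / 2^10 = 1.8 / 1024 = 0.00175781 V = 1.758 mV.

1.758 mV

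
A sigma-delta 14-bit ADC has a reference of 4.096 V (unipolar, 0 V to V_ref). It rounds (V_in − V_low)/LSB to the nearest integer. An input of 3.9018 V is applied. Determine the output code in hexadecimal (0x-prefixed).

LSB = 4.096 V / 16384 = 250.00 µV.
(3.9018 − 0) / 0.00025 = 15607.200 LSBs.
Round → code 15607.
In hexadecimal (0x-prefixed): 0x3CF7.

code 0x3CF7 (decimal 15607)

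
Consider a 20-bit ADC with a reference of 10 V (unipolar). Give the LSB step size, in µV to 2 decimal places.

Full-scale span = 10 V.
LSB = 10 / 2^20 = 10 / 1048576 = 9.53674e-06 V = 9.54 µV.

9.54 µV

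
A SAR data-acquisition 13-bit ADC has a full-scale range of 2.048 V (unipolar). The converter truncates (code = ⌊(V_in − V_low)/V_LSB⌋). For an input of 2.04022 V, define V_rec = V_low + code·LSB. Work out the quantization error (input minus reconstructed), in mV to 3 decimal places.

0.220 mV

One LSB is 2.048 V / 8192 = 250.00 µV.
(V_in − V_low)/LSB = (2.04022 − 0)/0.00025 = 8160.8800 → code 8160 (floor).
Reconstructed: 2.04 V.
Difference: 0.00022 V → 0.220 mV.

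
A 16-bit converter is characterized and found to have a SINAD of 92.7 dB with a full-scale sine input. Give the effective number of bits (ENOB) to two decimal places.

ENOB = (SINAD − 1.76) / 6.02 = (92.7 − 1.76)/6.02 = 15.106.

15.11 bits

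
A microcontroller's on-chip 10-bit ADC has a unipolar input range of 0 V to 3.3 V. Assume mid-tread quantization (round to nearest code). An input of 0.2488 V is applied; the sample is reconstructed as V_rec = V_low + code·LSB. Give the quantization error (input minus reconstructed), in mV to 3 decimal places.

LSB = 3.3/2^10 = 3.223 mV.
(V_in − V_low)/LSB = (0.2488 − 0)/0.00322266 = 77.2034 → code 77 (round).
V_rec = 0 + 77·0.00322266 = 0.24814453 V.
V_in − V_rec = 0.000655469 V = 0.655 mV.

0.655 mV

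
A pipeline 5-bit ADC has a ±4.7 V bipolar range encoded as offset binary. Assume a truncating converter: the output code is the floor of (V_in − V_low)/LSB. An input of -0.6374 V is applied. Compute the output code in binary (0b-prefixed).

code 0b1101 (decimal 13)

Full-scale span = 9.4 V; LSB = 9.4/2^5 = 293.750 mV.
Input sits at 13.830 steps above V_low.
So the output code is 13.
In binary (0b-prefixed): 0b1101.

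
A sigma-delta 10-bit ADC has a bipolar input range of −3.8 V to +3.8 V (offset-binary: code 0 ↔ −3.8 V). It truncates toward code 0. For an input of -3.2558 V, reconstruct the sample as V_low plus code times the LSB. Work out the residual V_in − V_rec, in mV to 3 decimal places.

2.403 mV

One LSB is 7.6 V / 1024 = 7.422 mV.
Scaled input = 73.3238 LSBs, so code = 73.
Reconstructed: -3.2582031 V.
V_in − V_rec = 0.00240312 V = 2.403 mV.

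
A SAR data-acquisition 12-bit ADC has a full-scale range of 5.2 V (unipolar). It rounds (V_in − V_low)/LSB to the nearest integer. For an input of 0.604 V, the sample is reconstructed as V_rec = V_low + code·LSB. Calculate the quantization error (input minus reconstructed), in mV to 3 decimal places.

Step size: 5.2 V ÷ 2^12 = 1.270 mV.
Scaled input = 475.7662 LSBs, so code = 476.
V_rec = 0 + 476·0.00126953 = 0.60429687 V.
Error = 0.604 − 0.60429687 = -0.000296875 V = -0.297 mV.

-0.297 mV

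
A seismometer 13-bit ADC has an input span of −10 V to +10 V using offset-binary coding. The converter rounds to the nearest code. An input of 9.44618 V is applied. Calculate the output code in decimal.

LSB = 20 V / 8192 = 2.441 mV.
(V_in − V_low)/LSB = (9.44618 − (−10)) / 0.00244141 = 7965.155.
Round → code 7965.

code 7965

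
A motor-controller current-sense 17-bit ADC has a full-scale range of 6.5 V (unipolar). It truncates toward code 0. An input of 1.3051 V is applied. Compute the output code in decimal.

code 26317

LSB = 6.5 V / 131072 = 49.59 µV.
(V_in − V_low)/LSB = (1.3051 − 0) / 4.95911e-05 = 26317.241.
⌊·⌋(26317.241) = 26317.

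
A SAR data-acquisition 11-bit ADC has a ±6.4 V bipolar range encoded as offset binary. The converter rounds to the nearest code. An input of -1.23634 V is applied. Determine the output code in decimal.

code 826

With 2048 levels over 12.8 V, one step is 6.250 mV.
(V_in − V_low)/LSB = (-1.23634 − (−6.4)) / 0.00625 = 826.186.
Round → code 826.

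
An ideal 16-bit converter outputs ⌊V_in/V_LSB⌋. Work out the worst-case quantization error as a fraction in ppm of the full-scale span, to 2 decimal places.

Truncating → worst-case error = 1 LSB = V_FS/2^16, so 1e+06/65536 = 15.2588 ppm of full scale.

15.26 ppm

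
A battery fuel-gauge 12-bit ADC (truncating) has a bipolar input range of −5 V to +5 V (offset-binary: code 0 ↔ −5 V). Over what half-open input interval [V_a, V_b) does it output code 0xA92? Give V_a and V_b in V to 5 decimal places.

LSB = 10/2^12 = 2.441 mV.
Code 0xA92 = 2706 decimal.
V_a = V_low + 2706·LSB = 1.60645 V; V_b = V_low + 2707·LSB = 1.60889 V.

[1.60645 V, 1.60889 V)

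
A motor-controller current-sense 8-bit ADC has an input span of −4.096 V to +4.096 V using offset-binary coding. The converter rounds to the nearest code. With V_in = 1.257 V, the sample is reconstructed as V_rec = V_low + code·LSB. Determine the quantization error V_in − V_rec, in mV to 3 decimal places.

Step size: 8.192 V ÷ 2^8 = 32.000 mV.
(V_in − V_low)/LSB = (1.257 − (−4.096))/0.032 = 167.2812 → code 167 (round).
Code 167 maps back to (−4.096) + 167×0.032 V = 1.248 V.
Error = 1.257 − 1.248 = 0.009 V = 9.000 mV.

9.000 mV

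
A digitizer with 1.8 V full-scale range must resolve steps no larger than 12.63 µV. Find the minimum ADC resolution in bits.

18 bits

Number of steps required ≥ 1.8 V / 12.63 µV = 142517.81.
Need 2^N ≥ 142517.81; 2^17 = 131072, 2^18 = 262144.
Minimum N = 18.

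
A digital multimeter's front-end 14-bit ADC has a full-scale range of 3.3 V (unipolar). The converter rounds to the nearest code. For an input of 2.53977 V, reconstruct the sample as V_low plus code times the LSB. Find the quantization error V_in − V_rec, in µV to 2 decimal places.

One LSB is 3.3 V / 16384 = 201.42 µV.
(V_in − V_low)/LSB = (2.53977 − 0)/0.000201416 = 12609.5732 → code 12610 (round).
V_rec = 0 + 12610·0.000201416 = 2.539856 V.
Difference: -8.5957e-05 V → -85.96 µV.

-85.96 µV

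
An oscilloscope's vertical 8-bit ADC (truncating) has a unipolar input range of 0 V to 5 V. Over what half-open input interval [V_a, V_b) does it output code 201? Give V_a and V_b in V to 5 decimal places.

LSB = 5/2^8 = 19.531 mV.
V_a = V_low + 201·LSB = 3.92578 V; V_b = V_low + 202·LSB = 3.94531 V.

[3.92578 V, 3.94531 V)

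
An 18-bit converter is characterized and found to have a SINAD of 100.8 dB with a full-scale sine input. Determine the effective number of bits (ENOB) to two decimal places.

ENOB = (SINAD − 1.76) / 6.02 = (100.8 − 1.76)/6.02 = 16.452.

16.45 bits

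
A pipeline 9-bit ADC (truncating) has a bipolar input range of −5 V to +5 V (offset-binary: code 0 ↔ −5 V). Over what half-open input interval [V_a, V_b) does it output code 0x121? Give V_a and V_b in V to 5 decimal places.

LSB = 10/2^9 = 19.531 mV.
Code 0x121 = 289 decimal.
V_a = V_low + 289·LSB = 0.644531 V; V_b = V_low + 290·LSB = 0.664062 V.

[0.64453 V, 0.66406 V)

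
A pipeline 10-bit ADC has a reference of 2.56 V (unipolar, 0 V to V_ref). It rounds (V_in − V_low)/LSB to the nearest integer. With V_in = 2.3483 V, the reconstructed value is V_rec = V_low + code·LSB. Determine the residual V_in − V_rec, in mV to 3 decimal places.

0.800 mV

Step size: 2.56 V ÷ 2^10 = 2.500 mV.
(2.3483 − 0)/0.0025 = 939.3200; round gives code 939.
Code 939 maps back to 0 + 939×0.0025 V = 2.3475 V.
Error = 2.3483 − 2.3475 = 0.0008 V = 0.800 mV.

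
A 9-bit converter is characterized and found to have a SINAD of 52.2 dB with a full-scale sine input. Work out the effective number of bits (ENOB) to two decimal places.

ENOB = (SINAD − 1.76) / 6.02 = (52.2 − 1.76)/6.02 = 8.379.

8.38 bits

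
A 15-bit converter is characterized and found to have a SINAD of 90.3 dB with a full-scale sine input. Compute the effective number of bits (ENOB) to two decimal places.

14.71 bits

ENOB = (SINAD − 1.76) / 6.02 = (90.3 − 1.76)/6.02 = 14.708.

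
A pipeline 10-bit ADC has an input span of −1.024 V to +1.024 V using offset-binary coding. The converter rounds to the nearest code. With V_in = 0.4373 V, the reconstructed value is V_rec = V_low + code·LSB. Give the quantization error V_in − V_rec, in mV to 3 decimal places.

One LSB is 2.048 V / 1024 = 2.000 mV.
(V_in − V_low)/LSB = (0.4373 − (−1.024))/0.002 = 730.6500 → code 731 (round).
Reconstructed: 0.438 V.
Error = 0.4373 − 0.438 = -0.0007 V = -0.700 mV.

-0.700 mV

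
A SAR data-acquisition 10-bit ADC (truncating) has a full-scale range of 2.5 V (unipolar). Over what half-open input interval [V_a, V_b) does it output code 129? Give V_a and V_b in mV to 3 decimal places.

[314.941 mV, 317.383 mV)

LSB = 2.5/2^10 = 2.441 mV.
V_a = V_low + 129·LSB = 0.314941 V; V_b = V_low + 130·LSB = 0.317383 V.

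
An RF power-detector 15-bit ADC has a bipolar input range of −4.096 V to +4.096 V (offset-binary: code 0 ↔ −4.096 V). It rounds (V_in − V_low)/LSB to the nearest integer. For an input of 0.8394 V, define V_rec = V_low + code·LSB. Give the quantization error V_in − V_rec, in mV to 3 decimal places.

LSB = 8.192/2^15 = 250.00 µV.
Scaled input = 19741.6000 LSBs, so code = 19742.
Code 19742 maps back to (−4.096) + 19742×0.00025 V = 0.8395 V.
V_in − V_rec = -0.0001 V = -0.100 mV.

-0.100 mV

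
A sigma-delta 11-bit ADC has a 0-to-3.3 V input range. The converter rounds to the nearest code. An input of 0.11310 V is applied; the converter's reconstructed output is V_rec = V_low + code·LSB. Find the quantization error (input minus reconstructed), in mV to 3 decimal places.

0.307 mV

LSB = 3.3/2^11 = 1.611 mV.
(V_in − V_low)/LSB = (0.11310 − 0)/0.00161133 = 70.1905 → code 70 (round).
Reconstructed: 0.11279297 V.
Difference: 0.000307031 V → 0.307 mV.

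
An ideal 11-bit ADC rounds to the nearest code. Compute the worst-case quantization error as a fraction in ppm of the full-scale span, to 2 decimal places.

244.14 ppm

Rounding → worst-case error = ½ LSB = V_FS/2^12, so 1e+06/4096 = 244.141 ppm of full scale.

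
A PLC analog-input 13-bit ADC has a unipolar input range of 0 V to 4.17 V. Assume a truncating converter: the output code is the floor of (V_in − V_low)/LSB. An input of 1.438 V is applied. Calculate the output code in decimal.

With 8192 levels over 4.17 V, one step is 0.509 mV.
(1.438 − 0) / 0.000509033 = 2824.963 LSBs.
So the output code is 2824.

code 2824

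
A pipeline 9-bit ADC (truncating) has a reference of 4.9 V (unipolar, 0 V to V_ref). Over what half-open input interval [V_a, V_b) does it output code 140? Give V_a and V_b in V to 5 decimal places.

[1.33984 V, 1.34941 V)

LSB = 4.9/2^9 = 9.570 mV.
V_a = V_low + 140·LSB = 1.33984 V; V_b = V_low + 141·LSB = 1.34941 V.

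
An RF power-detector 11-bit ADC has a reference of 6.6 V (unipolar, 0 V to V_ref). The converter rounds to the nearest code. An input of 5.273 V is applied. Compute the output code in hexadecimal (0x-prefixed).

LSB = 6.6 V / 2048 = 3.223 mV.
Input sits at 1636.228 steps above V_low.
Round → code 1636.
In hexadecimal (0x-prefixed): 0x664.

code 0x664 (decimal 1636)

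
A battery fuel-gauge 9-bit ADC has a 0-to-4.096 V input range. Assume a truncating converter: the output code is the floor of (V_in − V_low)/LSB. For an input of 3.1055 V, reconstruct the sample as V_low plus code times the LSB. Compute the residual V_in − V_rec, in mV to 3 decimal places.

1.500 mV

LSB = 4.096/2^9 = 8.000 mV.
(3.1055 − 0)/0.008 = 388.1875; ⌊·⌋ gives code 388.
Reconstructed: 3.104 V.
V_in − V_rec = 0.0015 V = 1.500 mV.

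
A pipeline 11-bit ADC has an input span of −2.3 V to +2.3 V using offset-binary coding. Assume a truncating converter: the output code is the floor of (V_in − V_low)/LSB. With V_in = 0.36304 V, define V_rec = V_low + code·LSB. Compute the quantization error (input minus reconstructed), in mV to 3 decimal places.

1.419 mV

One LSB is 4.6 V / 2048 = 2.246 mV.
(V_in − V_low)/LSB = (0.36304 − (−2.3))/0.00224609 = 1185.6317 → code 1185 (floor).
Reconstructed: 0.36162109 V.
Difference: 0.00141891 V → 1.419 mV.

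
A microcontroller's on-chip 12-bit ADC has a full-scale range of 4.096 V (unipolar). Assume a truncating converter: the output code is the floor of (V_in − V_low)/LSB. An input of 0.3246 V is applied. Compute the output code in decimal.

Full-scale span = 4.096 V; LSB = 4.096/2^12 = 1.000 mV.
Input sits at 324.600 steps above V_low.
⌊·⌋(324.600) = 324.

code 324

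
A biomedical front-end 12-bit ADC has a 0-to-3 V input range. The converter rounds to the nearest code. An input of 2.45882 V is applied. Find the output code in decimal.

Full-scale span = 3 V; LSB = 3/2^12 = 0.732 mV.
(V_in − V_low)/LSB = (2.45882 − 0) / 0.000732422 = 3357.109.
So the output code is 3357.

code 3357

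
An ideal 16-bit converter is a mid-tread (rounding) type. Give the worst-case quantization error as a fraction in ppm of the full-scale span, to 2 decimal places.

Rounding → worst-case error = ½ LSB = V_FS/2^17, so 1e+06/131072 = 7.62939 ppm of full scale.

7.63 ppm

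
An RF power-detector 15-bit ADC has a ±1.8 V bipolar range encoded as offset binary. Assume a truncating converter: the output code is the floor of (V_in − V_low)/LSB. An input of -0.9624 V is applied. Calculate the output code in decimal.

With 32768 levels over 3.6 V, one step is 109.86 µV.
(V_in − V_low)/LSB = (-0.9624 − (−1.8)) / 0.000109863 = 7624.021.
⌊·⌋(7624.021) = 7624.

code 7624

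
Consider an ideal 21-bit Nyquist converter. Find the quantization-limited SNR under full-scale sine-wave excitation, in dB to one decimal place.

128.2 dB

SNR ≈ 6.02·N + 1.76 dB = 6.02·21 + 1.76 = 128.18 dB.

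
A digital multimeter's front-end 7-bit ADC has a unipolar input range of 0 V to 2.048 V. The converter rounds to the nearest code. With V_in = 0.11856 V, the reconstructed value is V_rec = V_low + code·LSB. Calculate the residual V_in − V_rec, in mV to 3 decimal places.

6.560 mV

Step size: 2.048 V ÷ 2^7 = 16.000 mV.
(V_in − V_low)/LSB = (0.11856 − 0)/0.016 = 7.4100 → code 7 (round).
Code 7 maps back to 0 + 7×0.016 V = 0.112 V.
Difference: 0.00656 V → 6.560 mV.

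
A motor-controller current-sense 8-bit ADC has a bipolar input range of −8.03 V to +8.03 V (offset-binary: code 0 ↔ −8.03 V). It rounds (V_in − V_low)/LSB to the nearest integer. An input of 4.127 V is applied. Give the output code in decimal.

code 194

LSB = 16.06 V / 256 = 62.734 mV.
(V_in − V_low)/LSB = (4.127 − (−8.03)) / 0.0627344 = 193.785.
round(193.785) = 194.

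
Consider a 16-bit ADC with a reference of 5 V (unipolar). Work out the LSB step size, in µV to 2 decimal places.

Full-scale span = 5 V.
LSB = 5 / 2^16 = 5 / 65536 = 7.62939e-05 V = 76.29 µV.

76.29 µV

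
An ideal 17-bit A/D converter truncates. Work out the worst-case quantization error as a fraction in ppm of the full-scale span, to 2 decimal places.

Truncating → worst-case error = 1 LSB = V_FS/2^17, so 1e+06/131072 = 7.62939 ppm of full scale.

7.63 ppm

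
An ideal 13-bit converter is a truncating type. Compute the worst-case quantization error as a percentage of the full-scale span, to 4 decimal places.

Truncating → worst-case error = 1 LSB = V_FS/2^13, so 100/8192 = 0.012207 % of full scale.

0.0122 %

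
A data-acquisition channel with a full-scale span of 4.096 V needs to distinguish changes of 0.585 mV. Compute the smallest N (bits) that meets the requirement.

13 bits

Number of steps required ≥ 4.096 V / 0.585 mV = 7001.71.
Need 2^N ≥ 7001.71; 2^12 = 4096, 2^13 = 8192.
Minimum N = 13.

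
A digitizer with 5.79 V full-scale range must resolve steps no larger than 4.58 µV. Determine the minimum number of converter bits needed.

21 bits

Number of steps required ≥ 5.79 V / 4.58 µV = 1264192.14.
Need 2^N ≥ 1264192.14; 2^20 = 1048576, 2^21 = 2097152.
Minimum N = 21.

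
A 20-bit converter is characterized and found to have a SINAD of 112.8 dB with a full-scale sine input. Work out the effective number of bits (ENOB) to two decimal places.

18.45 bits

ENOB = (SINAD − 1.76) / 6.02 = (112.8 − 1.76)/6.02 = 18.445.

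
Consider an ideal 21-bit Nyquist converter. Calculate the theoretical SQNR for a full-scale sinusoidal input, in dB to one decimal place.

SNR ≈ 6.02·N + 1.76 dB = 6.02·21 + 1.76 = 128.18 dB.

128.2 dB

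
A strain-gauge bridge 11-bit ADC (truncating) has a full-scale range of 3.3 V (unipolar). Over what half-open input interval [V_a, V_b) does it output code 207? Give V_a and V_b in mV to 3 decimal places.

LSB = 3.3/2^11 = 1.611 mV.
V_a = V_low + 207·LSB = 0.333545 V; V_b = V_low + 208·LSB = 0.335156 V.

[333.545 mV, 335.156 mV)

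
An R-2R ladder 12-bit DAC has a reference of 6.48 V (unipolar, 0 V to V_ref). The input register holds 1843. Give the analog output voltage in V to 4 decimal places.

LSB = 6.48 V / 2^12 = 1.582 mV.
V_out = 0 + 1843 × 0.00158203 V = 2.91568 V.

2.9157 V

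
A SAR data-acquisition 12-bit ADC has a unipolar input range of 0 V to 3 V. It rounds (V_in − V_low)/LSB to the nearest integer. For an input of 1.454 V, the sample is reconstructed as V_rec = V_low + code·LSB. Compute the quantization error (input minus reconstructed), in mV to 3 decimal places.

0.143 mV

LSB = 3/2^12 = 0.732 mV.
(1.454 − 0)/0.000732422 = 1985.1947; round gives code 1985.
Reconstructed: 1.4538574 V.
V_in − V_rec = 0.000142578 V = 0.143 mV.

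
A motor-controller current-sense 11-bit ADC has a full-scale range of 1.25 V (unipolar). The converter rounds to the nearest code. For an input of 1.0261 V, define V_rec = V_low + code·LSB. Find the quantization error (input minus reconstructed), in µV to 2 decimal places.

99.02 µV

One LSB is 1.25 V / 2048 = 0.610 mV.
(V_in − V_low)/LSB = (1.0261 − 0)/0.000610352 = 1681.1622 → code 1681 (round).
Reconstructed: 1.026001 V.
V_in − V_rec = 9.90234e-05 V = 99.02 µV.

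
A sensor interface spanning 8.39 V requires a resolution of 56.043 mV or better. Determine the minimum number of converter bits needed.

Number of steps required ≥ 8.39 V / 56.043 mV = 149.71.
Need 2^N ≥ 149.71; 2^7 = 128, 2^8 = 256.
Minimum N = 8.

8 bits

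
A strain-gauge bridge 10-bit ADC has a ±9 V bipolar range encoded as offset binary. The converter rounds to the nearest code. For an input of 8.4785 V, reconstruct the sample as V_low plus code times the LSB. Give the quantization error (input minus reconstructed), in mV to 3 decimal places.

Step size: 18 V ÷ 2^10 = 17.578 mV.
(8.4785 − (−9))/0.0175781 = 994.3324; round gives code 994.
Code 994 maps back to (−9) + 994×0.0175781 V = 8.4726562 V.
Difference: 0.00584375 V → 5.844 mV.

5.844 mV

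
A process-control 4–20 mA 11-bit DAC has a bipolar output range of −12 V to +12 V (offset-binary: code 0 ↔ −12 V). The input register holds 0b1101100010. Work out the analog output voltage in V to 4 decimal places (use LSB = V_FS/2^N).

-1.8516 V

LSB = 24 V / 2^11 = 11.719 mV.
Code 0b1101100010 = 866 decimal.
V_out = (−12) + 866 × 0.0117188 V = -1.85156 V.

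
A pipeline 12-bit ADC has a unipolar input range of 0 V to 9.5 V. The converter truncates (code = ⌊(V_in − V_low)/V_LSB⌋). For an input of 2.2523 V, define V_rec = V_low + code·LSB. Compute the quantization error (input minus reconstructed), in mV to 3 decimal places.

LSB = 9.5/2^12 = 2.319 mV.
Scaled input = 971.0969 LSBs, so code = 971.
Code 971 maps back to 0 + 971×0.00231934 V = 2.2520752 V.
Error = 2.2523 − 2.2520752 = 0.000224805 V = 0.225 mV.

0.225 mV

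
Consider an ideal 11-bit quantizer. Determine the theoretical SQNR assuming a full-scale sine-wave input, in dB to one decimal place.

68.0 dB

SNR ≈ 6.02·N + 1.76 dB = 6.02·11 + 1.76 = 67.98 dB.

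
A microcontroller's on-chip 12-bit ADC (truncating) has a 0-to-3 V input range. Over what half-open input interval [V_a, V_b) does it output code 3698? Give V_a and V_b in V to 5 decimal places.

[2.70850 V, 2.70923 V)

LSB = 3/2^12 = 0.732 mV.
V_a = V_low + 3698·LSB = 2.7085 V; V_b = V_low + 3699·LSB = 2.70923 V.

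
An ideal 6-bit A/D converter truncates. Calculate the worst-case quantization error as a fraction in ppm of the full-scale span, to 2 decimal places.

15625.00 ppm

Truncating → worst-case error = 1 LSB = V_FS/2^6, so 1e+06/64 = 15625 ppm of full scale.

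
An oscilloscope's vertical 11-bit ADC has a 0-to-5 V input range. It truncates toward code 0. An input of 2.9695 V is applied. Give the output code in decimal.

code 1216

LSB = 5 V / 2048 = 2.441 mV.
(2.9695 − 0) / 0.00244141 = 1216.307 LSBs.
So the output code is 1216.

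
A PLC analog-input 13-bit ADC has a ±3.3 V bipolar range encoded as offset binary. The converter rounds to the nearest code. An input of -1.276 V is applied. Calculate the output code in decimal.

LSB = 6.6 V / 8192 = 0.806 mV.
Input sits at 2512.213 steps above V_low.
Round → code 2512.

code 2512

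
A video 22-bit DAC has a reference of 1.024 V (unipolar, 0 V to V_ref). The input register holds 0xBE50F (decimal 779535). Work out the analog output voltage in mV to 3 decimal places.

190.316 mV

LSB = 1.024 V / 2^22 = 0.24 µV.
Code 0xBE50F = 779535 decimal.
V_out = 0 + 779535 × 2.44141e-07 V = 0.190316 V.
= 190.316 mV.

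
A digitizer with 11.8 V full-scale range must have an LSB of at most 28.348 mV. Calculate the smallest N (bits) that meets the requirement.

Number of steps required ≥ 11.8 V / 28.348 mV = 416.26.
Need 2^N ≥ 416.26; 2^8 = 256, 2^9 = 512.
Minimum N = 9.

9 bits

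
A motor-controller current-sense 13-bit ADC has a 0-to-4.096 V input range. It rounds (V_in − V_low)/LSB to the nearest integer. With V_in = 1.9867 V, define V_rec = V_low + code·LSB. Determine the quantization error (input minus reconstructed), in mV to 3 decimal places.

Step size: 4.096 V ÷ 2^13 = 0.500 mV.
Scaled input = 3973.4000 LSBs, so code = 3973.
Code 3973 maps back to 0 + 3973×0.0005 V = 1.9865 V.
Error = 1.9867 − 1.9865 = 0.0002 V = 0.200 mV.

0.200 mV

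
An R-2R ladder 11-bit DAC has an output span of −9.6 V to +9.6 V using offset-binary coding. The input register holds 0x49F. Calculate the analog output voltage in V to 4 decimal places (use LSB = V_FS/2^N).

LSB = 19.2 V / 2^11 = 9.375 mV.
Code 0x49F = 1183 decimal.
V_out = (−9.6) + 1183 × 0.009375 V = 1.49063 V.

1.4906 V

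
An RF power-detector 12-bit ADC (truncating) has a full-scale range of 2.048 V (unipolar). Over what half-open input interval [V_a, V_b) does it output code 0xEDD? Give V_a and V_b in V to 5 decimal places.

LSB = 2.048/2^12 = 0.500 mV.
Code 0xEDD = 3805 decimal.
V_a = V_low + 3805·LSB = 1.9025 V; V_b = V_low + 3806·LSB = 1.903 V.

[1.90250 V, 1.90300 V)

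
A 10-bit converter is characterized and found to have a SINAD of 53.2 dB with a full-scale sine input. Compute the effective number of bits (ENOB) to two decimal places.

ENOB = (SINAD − 1.76) / 6.02 = (53.2 − 1.76)/6.02 = 8.545.

8.54 bits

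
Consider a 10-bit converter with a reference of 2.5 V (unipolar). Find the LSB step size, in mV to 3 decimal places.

Full-scale span = 2.5 V.
LSB = 2.5 / 2^10 = 2.5 / 1024 = 0.00244141 V = 2.441 mV.

2.441 mV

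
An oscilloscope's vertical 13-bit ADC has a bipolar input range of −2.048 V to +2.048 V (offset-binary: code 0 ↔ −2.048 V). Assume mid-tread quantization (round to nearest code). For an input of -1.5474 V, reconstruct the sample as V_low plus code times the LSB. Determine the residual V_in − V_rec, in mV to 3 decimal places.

0.100 mV

Step size: 4.096 V ÷ 2^13 = 0.500 mV.
(V_in − V_low)/LSB = (-1.5474 − (−2.048))/0.0005 = 1001.2000 → code 1001 (round).
Reconstructed: -1.5475 V.
V_in − V_rec = 0.0001 V = 0.100 mV.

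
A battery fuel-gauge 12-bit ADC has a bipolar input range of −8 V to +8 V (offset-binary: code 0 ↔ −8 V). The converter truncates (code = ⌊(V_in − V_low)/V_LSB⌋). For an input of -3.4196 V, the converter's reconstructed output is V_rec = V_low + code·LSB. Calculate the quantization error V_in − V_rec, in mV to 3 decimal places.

One LSB is 16 V / 4096 = 3.906 mV.
Scaled input = 1172.5824 LSBs, so code = 1172.
V_rec = (−8) + 1172·0.00390625 = -3.421875 V.
V_in − V_rec = 0.002275 V = 2.275 mV.

2.275 mV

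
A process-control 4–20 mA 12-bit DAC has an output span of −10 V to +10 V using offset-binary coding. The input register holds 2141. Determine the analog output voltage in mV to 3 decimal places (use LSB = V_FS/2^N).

LSB = 20 V / 2^12 = 4.883 mV.
V_out = (−10) + 2141 × 0.00488281 V = 0.454102 V.
= 454.102 mV.

454.102 mV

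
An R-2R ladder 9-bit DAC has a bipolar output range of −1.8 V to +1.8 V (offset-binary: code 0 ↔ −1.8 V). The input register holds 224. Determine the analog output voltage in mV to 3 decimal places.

-225.000 mV

LSB = 3.6 V / 2^9 = 7.031 mV.
V_out = (−1.8) + 224 × 0.00703125 V = -0.225 V.
= -225.000 mV.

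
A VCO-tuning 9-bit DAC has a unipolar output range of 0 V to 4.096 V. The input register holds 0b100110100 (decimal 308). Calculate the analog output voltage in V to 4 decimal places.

2.4640 V

LSB = 4.096 V / 2^9 = 8.000 mV.
Code 0b100110100 = 308 decimal.
V_out = 0 + 308 × 0.008 V = 2.464 V.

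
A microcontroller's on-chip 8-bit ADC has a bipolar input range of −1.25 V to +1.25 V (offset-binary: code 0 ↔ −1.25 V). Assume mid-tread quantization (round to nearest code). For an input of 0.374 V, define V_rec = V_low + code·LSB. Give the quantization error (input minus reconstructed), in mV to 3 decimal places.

2.906 mV

LSB = 2.5/2^8 = 9.766 mV.
Scaled input = 166.2976 LSBs, so code = 166.
V_rec = (−1.25) + 166·0.00976562 = 0.37109375 V.
Difference: 0.00290625 V → 2.906 mV.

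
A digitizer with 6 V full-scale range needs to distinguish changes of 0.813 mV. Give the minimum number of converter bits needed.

13 bits

Number of steps required ≥ 6 V / 0.813 mV = 7380.07.
Need 2^N ≥ 7380.07; 2^12 = 4096, 2^13 = 8192.
Minimum N = 13.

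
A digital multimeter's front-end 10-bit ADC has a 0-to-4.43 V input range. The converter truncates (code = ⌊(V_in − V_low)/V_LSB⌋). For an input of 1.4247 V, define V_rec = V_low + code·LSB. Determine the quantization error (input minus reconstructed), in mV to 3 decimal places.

One LSB is 4.43 V / 1024 = 4.326 mV.
(1.4247 − 0)/0.00432617 = 329.3212; ⌊·⌋ gives code 329.
Code 329 maps back to 0 + 329×0.00432617 V = 1.4233105 V.
Error = 1.4247 − 1.4233105 = 0.00138945 V = 1.389 mV.

1.389 mV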